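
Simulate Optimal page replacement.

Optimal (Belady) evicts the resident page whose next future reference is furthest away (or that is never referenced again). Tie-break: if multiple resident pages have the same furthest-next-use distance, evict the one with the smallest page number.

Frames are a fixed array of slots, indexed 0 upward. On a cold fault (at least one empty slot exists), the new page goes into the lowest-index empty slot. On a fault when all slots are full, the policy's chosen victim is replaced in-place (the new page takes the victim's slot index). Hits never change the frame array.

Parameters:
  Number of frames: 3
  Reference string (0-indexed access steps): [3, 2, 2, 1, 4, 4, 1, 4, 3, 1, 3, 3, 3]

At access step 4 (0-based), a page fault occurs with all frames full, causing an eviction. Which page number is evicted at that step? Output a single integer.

Step 0: ref 3 -> FAULT, frames=[3,-,-]
Step 1: ref 2 -> FAULT, frames=[3,2,-]
Step 2: ref 2 -> HIT, frames=[3,2,-]
Step 3: ref 1 -> FAULT, frames=[3,2,1]
Step 4: ref 4 -> FAULT, evict 2, frames=[3,4,1]
At step 4: evicted page 2

Answer: 2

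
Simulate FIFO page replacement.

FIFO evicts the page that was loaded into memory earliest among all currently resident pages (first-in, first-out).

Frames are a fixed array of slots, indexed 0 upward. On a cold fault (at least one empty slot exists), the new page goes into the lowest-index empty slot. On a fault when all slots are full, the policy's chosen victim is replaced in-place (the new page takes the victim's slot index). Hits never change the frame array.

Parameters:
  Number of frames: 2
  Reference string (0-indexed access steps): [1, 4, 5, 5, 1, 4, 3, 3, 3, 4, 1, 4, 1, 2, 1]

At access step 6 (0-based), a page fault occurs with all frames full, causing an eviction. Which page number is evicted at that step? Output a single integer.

Answer: 1

Derivation:
Step 0: ref 1 -> FAULT, frames=[1,-]
Step 1: ref 4 -> FAULT, frames=[1,4]
Step 2: ref 5 -> FAULT, evict 1, frames=[5,4]
Step 3: ref 5 -> HIT, frames=[5,4]
Step 4: ref 1 -> FAULT, evict 4, frames=[5,1]
Step 5: ref 4 -> FAULT, evict 5, frames=[4,1]
Step 6: ref 3 -> FAULT, evict 1, frames=[4,3]
At step 6: evicted page 1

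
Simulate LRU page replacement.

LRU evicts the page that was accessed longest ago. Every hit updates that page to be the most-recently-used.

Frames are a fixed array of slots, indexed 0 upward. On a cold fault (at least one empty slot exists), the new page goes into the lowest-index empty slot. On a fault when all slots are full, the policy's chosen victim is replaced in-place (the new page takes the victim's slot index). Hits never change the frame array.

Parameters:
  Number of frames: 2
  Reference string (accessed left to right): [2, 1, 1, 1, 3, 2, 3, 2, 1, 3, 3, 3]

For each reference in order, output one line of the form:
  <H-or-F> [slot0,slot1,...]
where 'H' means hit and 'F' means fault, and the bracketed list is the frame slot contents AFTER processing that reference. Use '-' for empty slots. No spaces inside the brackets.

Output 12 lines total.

F [2,-]
F [2,1]
H [2,1]
H [2,1]
F [3,1]
F [3,2]
H [3,2]
H [3,2]
F [1,2]
F [1,3]
H [1,3]
H [1,3]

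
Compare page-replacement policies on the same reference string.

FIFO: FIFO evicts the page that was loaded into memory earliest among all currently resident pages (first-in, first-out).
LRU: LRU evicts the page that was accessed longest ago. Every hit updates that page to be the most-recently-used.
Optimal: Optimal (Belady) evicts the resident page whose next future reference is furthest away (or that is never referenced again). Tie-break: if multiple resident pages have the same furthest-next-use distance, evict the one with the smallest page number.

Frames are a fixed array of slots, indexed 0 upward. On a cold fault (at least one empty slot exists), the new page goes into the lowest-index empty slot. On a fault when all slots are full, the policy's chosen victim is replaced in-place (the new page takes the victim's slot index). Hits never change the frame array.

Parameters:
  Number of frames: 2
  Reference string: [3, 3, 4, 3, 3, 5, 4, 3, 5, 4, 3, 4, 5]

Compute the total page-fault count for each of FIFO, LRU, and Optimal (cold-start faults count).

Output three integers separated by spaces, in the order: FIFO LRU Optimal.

--- FIFO ---
  step 0: ref 3 -> FAULT, frames=[3,-] (faults so far: 1)
  step 1: ref 3 -> HIT, frames=[3,-] (faults so far: 1)
  step 2: ref 4 -> FAULT, frames=[3,4] (faults so far: 2)
  step 3: ref 3 -> HIT, frames=[3,4] (faults so far: 2)
  step 4: ref 3 -> HIT, frames=[3,4] (faults so far: 2)
  step 5: ref 5 -> FAULT, evict 3, frames=[5,4] (faults so far: 3)
  step 6: ref 4 -> HIT, frames=[5,4] (faults so far: 3)
  step 7: ref 3 -> FAULT, evict 4, frames=[5,3] (faults so far: 4)
  step 8: ref 5 -> HIT, frames=[5,3] (faults so far: 4)
  step 9: ref 4 -> FAULT, evict 5, frames=[4,3] (faults so far: 5)
  step 10: ref 3 -> HIT, frames=[4,3] (faults so far: 5)
  step 11: ref 4 -> HIT, frames=[4,3] (faults so far: 5)
  step 12: ref 5 -> FAULT, evict 3, frames=[4,5] (faults so far: 6)
  FIFO total faults: 6
--- LRU ---
  step 0: ref 3 -> FAULT, frames=[3,-] (faults so far: 1)
  step 1: ref 3 -> HIT, frames=[3,-] (faults so far: 1)
  step 2: ref 4 -> FAULT, frames=[3,4] (faults so far: 2)
  step 3: ref 3 -> HIT, frames=[3,4] (faults so far: 2)
  step 4: ref 3 -> HIT, frames=[3,4] (faults so far: 2)
  step 5: ref 5 -> FAULT, evict 4, frames=[3,5] (faults so far: 3)
  step 6: ref 4 -> FAULT, evict 3, frames=[4,5] (faults so far: 4)
  step 7: ref 3 -> FAULT, evict 5, frames=[4,3] (faults so far: 5)
  step 8: ref 5 -> FAULT, evict 4, frames=[5,3] (faults so far: 6)
  step 9: ref 4 -> FAULT, evict 3, frames=[5,4] (faults so far: 7)
  step 10: ref 3 -> FAULT, evict 5, frames=[3,4] (faults so far: 8)
  step 11: ref 4 -> HIT, frames=[3,4] (faults so far: 8)
  step 12: ref 5 -> FAULT, evict 3, frames=[5,4] (faults so far: 9)
  LRU total faults: 9
--- Optimal ---
  step 0: ref 3 -> FAULT, frames=[3,-] (faults so far: 1)
  step 1: ref 3 -> HIT, frames=[3,-] (faults so far: 1)
  step 2: ref 4 -> FAULT, frames=[3,4] (faults so far: 2)
  step 3: ref 3 -> HIT, frames=[3,4] (faults so far: 2)
  step 4: ref 3 -> HIT, frames=[3,4] (faults so far: 2)
  step 5: ref 5 -> FAULT, evict 3, frames=[5,4] (faults so far: 3)
  step 6: ref 4 -> HIT, frames=[5,4] (faults so far: 3)
  step 7: ref 3 -> FAULT, evict 4, frames=[5,3] (faults so far: 4)
  step 8: ref 5 -> HIT, frames=[5,3] (faults so far: 4)
  step 9: ref 4 -> FAULT, evict 5, frames=[4,3] (faults so far: 5)
  step 10: ref 3 -> HIT, frames=[4,3] (faults so far: 5)
  step 11: ref 4 -> HIT, frames=[4,3] (faults so far: 5)
  step 12: ref 5 -> FAULT, evict 3, frames=[4,5] (faults so far: 6)
  Optimal total faults: 6

Answer: 6 9 6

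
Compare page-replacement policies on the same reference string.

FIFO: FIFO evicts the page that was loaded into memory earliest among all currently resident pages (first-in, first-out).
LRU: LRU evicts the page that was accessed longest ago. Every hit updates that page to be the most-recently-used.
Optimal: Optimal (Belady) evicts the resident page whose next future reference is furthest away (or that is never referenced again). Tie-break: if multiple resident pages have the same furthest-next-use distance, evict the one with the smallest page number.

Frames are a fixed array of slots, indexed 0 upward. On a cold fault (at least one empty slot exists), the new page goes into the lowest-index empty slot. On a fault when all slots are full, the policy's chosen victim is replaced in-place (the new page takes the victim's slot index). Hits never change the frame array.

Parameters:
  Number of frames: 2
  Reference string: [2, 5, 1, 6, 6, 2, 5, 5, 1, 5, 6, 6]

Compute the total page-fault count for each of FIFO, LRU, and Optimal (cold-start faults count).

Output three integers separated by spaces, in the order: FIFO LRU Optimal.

--- FIFO ---
  step 0: ref 2 -> FAULT, frames=[2,-] (faults so far: 1)
  step 1: ref 5 -> FAULT, frames=[2,5] (faults so far: 2)
  step 2: ref 1 -> FAULT, evict 2, frames=[1,5] (faults so far: 3)
  step 3: ref 6 -> FAULT, evict 5, frames=[1,6] (faults so far: 4)
  step 4: ref 6 -> HIT, frames=[1,6] (faults so far: 4)
  step 5: ref 2 -> FAULT, evict 1, frames=[2,6] (faults so far: 5)
  step 6: ref 5 -> FAULT, evict 6, frames=[2,5] (faults so far: 6)
  step 7: ref 5 -> HIT, frames=[2,5] (faults so far: 6)
  step 8: ref 1 -> FAULT, evict 2, frames=[1,5] (faults so far: 7)
  step 9: ref 5 -> HIT, frames=[1,5] (faults so far: 7)
  step 10: ref 6 -> FAULT, evict 5, frames=[1,6] (faults so far: 8)
  step 11: ref 6 -> HIT, frames=[1,6] (faults so far: 8)
  FIFO total faults: 8
--- LRU ---
  step 0: ref 2 -> FAULT, frames=[2,-] (faults so far: 1)
  step 1: ref 5 -> FAULT, frames=[2,5] (faults so far: 2)
  step 2: ref 1 -> FAULT, evict 2, frames=[1,5] (faults so far: 3)
  step 3: ref 6 -> FAULT, evict 5, frames=[1,6] (faults so far: 4)
  step 4: ref 6 -> HIT, frames=[1,6] (faults so far: 4)
  step 5: ref 2 -> FAULT, evict 1, frames=[2,6] (faults so far: 5)
  step 6: ref 5 -> FAULT, evict 6, frames=[2,5] (faults so far: 6)
  step 7: ref 5 -> HIT, frames=[2,5] (faults so far: 6)
  step 8: ref 1 -> FAULT, evict 2, frames=[1,5] (faults so far: 7)
  step 9: ref 5 -> HIT, frames=[1,5] (faults so far: 7)
  step 10: ref 6 -> FAULT, evict 1, frames=[6,5] (faults so far: 8)
  step 11: ref 6 -> HIT, frames=[6,5] (faults so far: 8)
  LRU total faults: 8
--- Optimal ---
  step 0: ref 2 -> FAULT, frames=[2,-] (faults so far: 1)
  step 1: ref 5 -> FAULT, frames=[2,5] (faults so far: 2)
  step 2: ref 1 -> FAULT, evict 5, frames=[2,1] (faults so far: 3)
  step 3: ref 6 -> FAULT, evict 1, frames=[2,6] (faults so far: 4)
  step 4: ref 6 -> HIT, frames=[2,6] (faults so far: 4)
  step 5: ref 2 -> HIT, frames=[2,6] (faults so far: 4)
  step 6: ref 5 -> FAULT, evict 2, frames=[5,6] (faults so far: 5)
  step 7: ref 5 -> HIT, frames=[5,6] (faults so far: 5)
  step 8: ref 1 -> FAULT, evict 6, frames=[5,1] (faults so far: 6)
  step 9: ref 5 -> HIT, frames=[5,1] (faults so far: 6)
  step 10: ref 6 -> FAULT, evict 1, frames=[5,6] (faults so far: 7)
  step 11: ref 6 -> HIT, frames=[5,6] (faults so far: 7)
  Optimal total faults: 7

Answer: 8 8 7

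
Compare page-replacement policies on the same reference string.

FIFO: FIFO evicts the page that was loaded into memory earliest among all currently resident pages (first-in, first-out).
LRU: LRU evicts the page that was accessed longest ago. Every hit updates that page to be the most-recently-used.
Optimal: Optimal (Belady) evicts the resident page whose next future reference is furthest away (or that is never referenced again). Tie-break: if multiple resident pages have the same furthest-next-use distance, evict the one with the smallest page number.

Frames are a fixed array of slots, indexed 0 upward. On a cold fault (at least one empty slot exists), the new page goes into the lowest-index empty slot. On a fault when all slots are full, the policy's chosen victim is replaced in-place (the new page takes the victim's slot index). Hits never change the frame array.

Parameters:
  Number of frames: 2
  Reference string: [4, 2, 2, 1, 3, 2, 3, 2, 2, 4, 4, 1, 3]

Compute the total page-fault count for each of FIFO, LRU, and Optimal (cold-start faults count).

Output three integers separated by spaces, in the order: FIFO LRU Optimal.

--- FIFO ---
  step 0: ref 4 -> FAULT, frames=[4,-] (faults so far: 1)
  step 1: ref 2 -> FAULT, frames=[4,2] (faults so far: 2)
  step 2: ref 2 -> HIT, frames=[4,2] (faults so far: 2)
  step 3: ref 1 -> FAULT, evict 4, frames=[1,2] (faults so far: 3)
  step 4: ref 3 -> FAULT, evict 2, frames=[1,3] (faults so far: 4)
  step 5: ref 2 -> FAULT, evict 1, frames=[2,3] (faults so far: 5)
  step 6: ref 3 -> HIT, frames=[2,3] (faults so far: 5)
  step 7: ref 2 -> HIT, frames=[2,3] (faults so far: 5)
  step 8: ref 2 -> HIT, frames=[2,3] (faults so far: 5)
  step 9: ref 4 -> FAULT, evict 3, frames=[2,4] (faults so far: 6)
  step 10: ref 4 -> HIT, frames=[2,4] (faults so far: 6)
  step 11: ref 1 -> FAULT, evict 2, frames=[1,4] (faults so far: 7)
  step 12: ref 3 -> FAULT, evict 4, frames=[1,3] (faults so far: 8)
  FIFO total faults: 8
--- LRU ---
  step 0: ref 4 -> FAULT, frames=[4,-] (faults so far: 1)
  step 1: ref 2 -> FAULT, frames=[4,2] (faults so far: 2)
  step 2: ref 2 -> HIT, frames=[4,2] (faults so far: 2)
  step 3: ref 1 -> FAULT, evict 4, frames=[1,2] (faults so far: 3)
  step 4: ref 3 -> FAULT, evict 2, frames=[1,3] (faults so far: 4)
  step 5: ref 2 -> FAULT, evict 1, frames=[2,3] (faults so far: 5)
  step 6: ref 3 -> HIT, frames=[2,3] (faults so far: 5)
  step 7: ref 2 -> HIT, frames=[2,3] (faults so far: 5)
  step 8: ref 2 -> HIT, frames=[2,3] (faults so far: 5)
  step 9: ref 4 -> FAULT, evict 3, frames=[2,4] (faults so far: 6)
  step 10: ref 4 -> HIT, frames=[2,4] (faults so far: 6)
  step 11: ref 1 -> FAULT, evict 2, frames=[1,4] (faults so far: 7)
  step 12: ref 3 -> FAULT, evict 4, frames=[1,3] (faults so far: 8)
  LRU total faults: 8
--- Optimal ---
  step 0: ref 4 -> FAULT, frames=[4,-] (faults so far: 1)
  step 1: ref 2 -> FAULT, frames=[4,2] (faults so far: 2)
  step 2: ref 2 -> HIT, frames=[4,2] (faults so far: 2)
  step 3: ref 1 -> FAULT, evict 4, frames=[1,2] (faults so far: 3)
  step 4: ref 3 -> FAULT, evict 1, frames=[3,2] (faults so far: 4)
  step 5: ref 2 -> HIT, frames=[3,2] (faults so far: 4)
  step 6: ref 3 -> HIT, frames=[3,2] (faults so far: 4)
  step 7: ref 2 -> HIT, frames=[3,2] (faults so far: 4)
  step 8: ref 2 -> HIT, frames=[3,2] (faults so far: 4)
  step 9: ref 4 -> FAULT, evict 2, frames=[3,4] (faults so far: 5)
  step 10: ref 4 -> HIT, frames=[3,4] (faults so far: 5)
  step 11: ref 1 -> FAULT, evict 4, frames=[3,1] (faults so far: 6)
  step 12: ref 3 -> HIT, frames=[3,1] (faults so far: 6)
  Optimal total faults: 6

Answer: 8 8 6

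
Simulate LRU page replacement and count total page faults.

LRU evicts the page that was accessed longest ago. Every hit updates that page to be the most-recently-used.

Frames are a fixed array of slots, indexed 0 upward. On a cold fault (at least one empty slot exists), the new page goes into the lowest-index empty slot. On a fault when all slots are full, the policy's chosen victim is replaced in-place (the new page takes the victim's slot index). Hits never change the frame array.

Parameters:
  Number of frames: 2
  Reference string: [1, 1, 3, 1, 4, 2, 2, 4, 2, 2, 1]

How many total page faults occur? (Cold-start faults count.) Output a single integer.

Answer: 5

Derivation:
Step 0: ref 1 → FAULT, frames=[1,-]
Step 1: ref 1 → HIT, frames=[1,-]
Step 2: ref 3 → FAULT, frames=[1,3]
Step 3: ref 1 → HIT, frames=[1,3]
Step 4: ref 4 → FAULT (evict 3), frames=[1,4]
Step 5: ref 2 → FAULT (evict 1), frames=[2,4]
Step 6: ref 2 → HIT, frames=[2,4]
Step 7: ref 4 → HIT, frames=[2,4]
Step 8: ref 2 → HIT, frames=[2,4]
Step 9: ref 2 → HIT, frames=[2,4]
Step 10: ref 1 → FAULT (evict 4), frames=[2,1]
Total faults: 5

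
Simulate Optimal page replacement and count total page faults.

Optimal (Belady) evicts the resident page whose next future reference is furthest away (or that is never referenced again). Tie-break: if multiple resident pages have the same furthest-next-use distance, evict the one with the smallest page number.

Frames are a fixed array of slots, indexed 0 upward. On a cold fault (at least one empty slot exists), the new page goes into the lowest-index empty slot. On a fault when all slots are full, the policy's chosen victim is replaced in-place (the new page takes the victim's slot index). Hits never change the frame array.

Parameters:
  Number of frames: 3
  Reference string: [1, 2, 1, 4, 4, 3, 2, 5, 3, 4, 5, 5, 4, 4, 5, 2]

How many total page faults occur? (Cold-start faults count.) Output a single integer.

Answer: 6

Derivation:
Step 0: ref 1 → FAULT, frames=[1,-,-]
Step 1: ref 2 → FAULT, frames=[1,2,-]
Step 2: ref 1 → HIT, frames=[1,2,-]
Step 3: ref 4 → FAULT, frames=[1,2,4]
Step 4: ref 4 → HIT, frames=[1,2,4]
Step 5: ref 3 → FAULT (evict 1), frames=[3,2,4]
Step 6: ref 2 → HIT, frames=[3,2,4]
Step 7: ref 5 → FAULT (evict 2), frames=[3,5,4]
Step 8: ref 3 → HIT, frames=[3,5,4]
Step 9: ref 4 → HIT, frames=[3,5,4]
Step 10: ref 5 → HIT, frames=[3,5,4]
Step 11: ref 5 → HIT, frames=[3,5,4]
Step 12: ref 4 → HIT, frames=[3,5,4]
Step 13: ref 4 → HIT, frames=[3,5,4]
Step 14: ref 5 → HIT, frames=[3,5,4]
Step 15: ref 2 → FAULT (evict 3), frames=[2,5,4]
Total faults: 6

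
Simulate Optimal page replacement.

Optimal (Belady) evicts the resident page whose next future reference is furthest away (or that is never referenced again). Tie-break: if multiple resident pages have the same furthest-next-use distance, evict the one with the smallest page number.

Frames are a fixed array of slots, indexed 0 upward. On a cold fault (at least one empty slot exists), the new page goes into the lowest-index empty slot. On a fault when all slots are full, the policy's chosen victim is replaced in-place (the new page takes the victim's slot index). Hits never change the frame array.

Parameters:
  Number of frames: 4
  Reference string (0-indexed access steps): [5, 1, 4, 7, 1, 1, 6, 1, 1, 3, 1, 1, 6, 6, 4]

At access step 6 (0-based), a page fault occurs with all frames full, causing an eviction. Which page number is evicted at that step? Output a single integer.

Step 0: ref 5 -> FAULT, frames=[5,-,-,-]
Step 1: ref 1 -> FAULT, frames=[5,1,-,-]
Step 2: ref 4 -> FAULT, frames=[5,1,4,-]
Step 3: ref 7 -> FAULT, frames=[5,1,4,7]
Step 4: ref 1 -> HIT, frames=[5,1,4,7]
Step 5: ref 1 -> HIT, frames=[5,1,4,7]
Step 6: ref 6 -> FAULT, evict 5, frames=[6,1,4,7]
At step 6: evicted page 5

Answer: 5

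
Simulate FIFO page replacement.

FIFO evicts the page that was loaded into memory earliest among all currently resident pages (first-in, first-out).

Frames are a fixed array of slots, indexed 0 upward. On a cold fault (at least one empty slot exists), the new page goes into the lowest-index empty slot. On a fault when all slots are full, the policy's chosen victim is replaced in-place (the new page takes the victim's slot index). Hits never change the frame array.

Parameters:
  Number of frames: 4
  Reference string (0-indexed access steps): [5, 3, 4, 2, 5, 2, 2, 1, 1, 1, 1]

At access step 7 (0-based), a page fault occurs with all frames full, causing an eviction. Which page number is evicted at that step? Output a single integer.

Step 0: ref 5 -> FAULT, frames=[5,-,-,-]
Step 1: ref 3 -> FAULT, frames=[5,3,-,-]
Step 2: ref 4 -> FAULT, frames=[5,3,4,-]
Step 3: ref 2 -> FAULT, frames=[5,3,4,2]
Step 4: ref 5 -> HIT, frames=[5,3,4,2]
Step 5: ref 2 -> HIT, frames=[5,3,4,2]
Step 6: ref 2 -> HIT, frames=[5,3,4,2]
Step 7: ref 1 -> FAULT, evict 5, frames=[1,3,4,2]
At step 7: evicted page 5

Answer: 5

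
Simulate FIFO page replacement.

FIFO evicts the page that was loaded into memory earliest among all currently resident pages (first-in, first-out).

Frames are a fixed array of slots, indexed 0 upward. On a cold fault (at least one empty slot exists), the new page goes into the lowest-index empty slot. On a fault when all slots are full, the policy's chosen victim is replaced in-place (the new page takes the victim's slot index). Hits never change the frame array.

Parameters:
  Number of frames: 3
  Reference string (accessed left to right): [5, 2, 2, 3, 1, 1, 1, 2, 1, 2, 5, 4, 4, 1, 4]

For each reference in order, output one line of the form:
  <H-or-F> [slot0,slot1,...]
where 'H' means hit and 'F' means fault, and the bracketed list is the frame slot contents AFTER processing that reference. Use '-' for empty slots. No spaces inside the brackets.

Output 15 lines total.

F [5,-,-]
F [5,2,-]
H [5,2,-]
F [5,2,3]
F [1,2,3]
H [1,2,3]
H [1,2,3]
H [1,2,3]
H [1,2,3]
H [1,2,3]
F [1,5,3]
F [1,5,4]
H [1,5,4]
H [1,5,4]
H [1,5,4]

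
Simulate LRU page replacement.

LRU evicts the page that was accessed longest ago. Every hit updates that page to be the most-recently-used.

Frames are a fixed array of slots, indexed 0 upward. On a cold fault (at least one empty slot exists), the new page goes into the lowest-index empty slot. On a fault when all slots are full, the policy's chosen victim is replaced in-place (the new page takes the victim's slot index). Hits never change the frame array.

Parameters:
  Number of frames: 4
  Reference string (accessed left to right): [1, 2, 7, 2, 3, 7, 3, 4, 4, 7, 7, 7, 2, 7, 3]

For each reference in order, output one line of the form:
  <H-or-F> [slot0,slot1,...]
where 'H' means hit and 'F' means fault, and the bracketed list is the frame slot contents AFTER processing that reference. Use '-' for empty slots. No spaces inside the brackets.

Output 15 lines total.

F [1,-,-,-]
F [1,2,-,-]
F [1,2,7,-]
H [1,2,7,-]
F [1,2,7,3]
H [1,2,7,3]
H [1,2,7,3]
F [4,2,7,3]
H [4,2,7,3]
H [4,2,7,3]
H [4,2,7,3]
H [4,2,7,3]
H [4,2,7,3]
H [4,2,7,3]
H [4,2,7,3]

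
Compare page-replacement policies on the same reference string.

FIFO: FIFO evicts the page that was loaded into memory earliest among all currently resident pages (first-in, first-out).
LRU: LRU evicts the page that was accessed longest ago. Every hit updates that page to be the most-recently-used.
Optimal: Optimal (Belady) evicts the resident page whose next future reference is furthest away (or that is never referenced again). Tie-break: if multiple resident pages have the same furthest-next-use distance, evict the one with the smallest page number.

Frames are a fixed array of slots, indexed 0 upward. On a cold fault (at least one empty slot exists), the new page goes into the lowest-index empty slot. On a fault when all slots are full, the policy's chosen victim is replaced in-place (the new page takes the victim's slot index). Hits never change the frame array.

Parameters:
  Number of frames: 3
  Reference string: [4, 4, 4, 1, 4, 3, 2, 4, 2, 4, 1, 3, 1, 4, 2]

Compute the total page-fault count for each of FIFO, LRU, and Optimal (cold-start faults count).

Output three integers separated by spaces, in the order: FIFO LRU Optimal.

--- FIFO ---
  step 0: ref 4 -> FAULT, frames=[4,-,-] (faults so far: 1)
  step 1: ref 4 -> HIT, frames=[4,-,-] (faults so far: 1)
  step 2: ref 4 -> HIT, frames=[4,-,-] (faults so far: 1)
  step 3: ref 1 -> FAULT, frames=[4,1,-] (faults so far: 2)
  step 4: ref 4 -> HIT, frames=[4,1,-] (faults so far: 2)
  step 5: ref 3 -> FAULT, frames=[4,1,3] (faults so far: 3)
  step 6: ref 2 -> FAULT, evict 4, frames=[2,1,3] (faults so far: 4)
  step 7: ref 4 -> FAULT, evict 1, frames=[2,4,3] (faults so far: 5)
  step 8: ref 2 -> HIT, frames=[2,4,3] (faults so far: 5)
  step 9: ref 4 -> HIT, frames=[2,4,3] (faults so far: 5)
  step 10: ref 1 -> FAULT, evict 3, frames=[2,4,1] (faults so far: 6)
  step 11: ref 3 -> FAULT, evict 2, frames=[3,4,1] (faults so far: 7)
  step 12: ref 1 -> HIT, frames=[3,4,1] (faults so far: 7)
  step 13: ref 4 -> HIT, frames=[3,4,1] (faults so far: 7)
  step 14: ref 2 -> FAULT, evict 4, frames=[3,2,1] (faults so far: 8)
  FIFO total faults: 8
--- LRU ---
  step 0: ref 4 -> FAULT, frames=[4,-,-] (faults so far: 1)
  step 1: ref 4 -> HIT, frames=[4,-,-] (faults so far: 1)
  step 2: ref 4 -> HIT, frames=[4,-,-] (faults so far: 1)
  step 3: ref 1 -> FAULT, frames=[4,1,-] (faults so far: 2)
  step 4: ref 4 -> HIT, frames=[4,1,-] (faults so far: 2)
  step 5: ref 3 -> FAULT, frames=[4,1,3] (faults so far: 3)
  step 6: ref 2 -> FAULT, evict 1, frames=[4,2,3] (faults so far: 4)
  step 7: ref 4 -> HIT, frames=[4,2,3] (faults so far: 4)
  step 8: ref 2 -> HIT, frames=[4,2,3] (faults so far: 4)
  step 9: ref 4 -> HIT, frames=[4,2,3] (faults so far: 4)
  step 10: ref 1 -> FAULT, evict 3, frames=[4,2,1] (faults so far: 5)
  step 11: ref 3 -> FAULT, evict 2, frames=[4,3,1] (faults so far: 6)
  step 12: ref 1 -> HIT, frames=[4,3,1] (faults so far: 6)
  step 13: ref 4 -> HIT, frames=[4,3,1] (faults so far: 6)
  step 14: ref 2 -> FAULT, evict 3, frames=[4,2,1] (faults so far: 7)
  LRU total faults: 7
--- Optimal ---
  step 0: ref 4 -> FAULT, frames=[4,-,-] (faults so far: 1)
  step 1: ref 4 -> HIT, frames=[4,-,-] (faults so far: 1)
  step 2: ref 4 -> HIT, frames=[4,-,-] (faults so far: 1)
  step 3: ref 1 -> FAULT, frames=[4,1,-] (faults so far: 2)
  step 4: ref 4 -> HIT, frames=[4,1,-] (faults so far: 2)
  step 5: ref 3 -> FAULT, frames=[4,1,3] (faults so far: 3)
  step 6: ref 2 -> FAULT, evict 3, frames=[4,1,2] (faults so far: 4)
  step 7: ref 4 -> HIT, frames=[4,1,2] (faults so far: 4)
  step 8: ref 2 -> HIT, frames=[4,1,2] (faults so far: 4)
  step 9: ref 4 -> HIT, frames=[4,1,2] (faults so far: 4)
  step 10: ref 1 -> HIT, frames=[4,1,2] (faults so far: 4)
  step 11: ref 3 -> FAULT, evict 2, frames=[4,1,3] (faults so far: 5)
  step 12: ref 1 -> HIT, frames=[4,1,3] (faults so far: 5)
  step 13: ref 4 -> HIT, frames=[4,1,3] (faults so far: 5)
  step 14: ref 2 -> FAULT, evict 1, frames=[4,2,3] (faults so far: 6)
  Optimal total faults: 6

Answer: 8 7 6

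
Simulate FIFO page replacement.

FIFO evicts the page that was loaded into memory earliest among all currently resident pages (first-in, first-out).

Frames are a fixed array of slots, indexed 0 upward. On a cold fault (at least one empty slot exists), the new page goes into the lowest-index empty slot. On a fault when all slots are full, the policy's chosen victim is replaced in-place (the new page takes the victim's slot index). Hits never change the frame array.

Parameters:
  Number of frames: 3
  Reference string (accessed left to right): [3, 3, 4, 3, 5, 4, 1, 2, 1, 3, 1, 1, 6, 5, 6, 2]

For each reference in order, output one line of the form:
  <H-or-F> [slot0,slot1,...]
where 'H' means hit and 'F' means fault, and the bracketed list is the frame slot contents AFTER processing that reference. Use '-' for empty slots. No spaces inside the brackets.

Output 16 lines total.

F [3,-,-]
H [3,-,-]
F [3,4,-]
H [3,4,-]
F [3,4,5]
H [3,4,5]
F [1,4,5]
F [1,2,5]
H [1,2,5]
F [1,2,3]
H [1,2,3]
H [1,2,3]
F [6,2,3]
F [6,5,3]
H [6,5,3]
F [6,5,2]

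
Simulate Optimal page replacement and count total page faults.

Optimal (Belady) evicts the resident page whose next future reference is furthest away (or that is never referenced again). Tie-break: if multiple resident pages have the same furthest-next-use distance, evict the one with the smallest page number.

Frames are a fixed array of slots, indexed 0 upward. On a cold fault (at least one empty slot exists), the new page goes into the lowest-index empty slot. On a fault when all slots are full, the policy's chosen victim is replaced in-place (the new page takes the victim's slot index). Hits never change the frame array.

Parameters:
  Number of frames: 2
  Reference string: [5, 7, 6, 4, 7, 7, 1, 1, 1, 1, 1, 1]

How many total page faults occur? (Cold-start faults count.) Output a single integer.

Answer: 5

Derivation:
Step 0: ref 5 → FAULT, frames=[5,-]
Step 1: ref 7 → FAULT, frames=[5,7]
Step 2: ref 6 → FAULT (evict 5), frames=[6,7]
Step 3: ref 4 → FAULT (evict 6), frames=[4,7]
Step 4: ref 7 → HIT, frames=[4,7]
Step 5: ref 7 → HIT, frames=[4,7]
Step 6: ref 1 → FAULT (evict 4), frames=[1,7]
Step 7: ref 1 → HIT, frames=[1,7]
Step 8: ref 1 → HIT, frames=[1,7]
Step 9: ref 1 → HIT, frames=[1,7]
Step 10: ref 1 → HIT, frames=[1,7]
Step 11: ref 1 → HIT, frames=[1,7]
Total faults: 5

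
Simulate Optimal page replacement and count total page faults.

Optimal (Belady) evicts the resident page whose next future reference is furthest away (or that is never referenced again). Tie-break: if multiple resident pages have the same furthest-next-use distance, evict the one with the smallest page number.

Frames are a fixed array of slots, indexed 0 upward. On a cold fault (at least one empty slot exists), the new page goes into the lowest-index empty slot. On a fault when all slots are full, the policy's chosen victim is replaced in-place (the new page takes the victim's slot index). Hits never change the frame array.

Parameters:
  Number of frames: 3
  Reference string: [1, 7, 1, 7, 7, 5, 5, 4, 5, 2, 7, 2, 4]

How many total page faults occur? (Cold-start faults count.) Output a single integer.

Answer: 5

Derivation:
Step 0: ref 1 → FAULT, frames=[1,-,-]
Step 1: ref 7 → FAULT, frames=[1,7,-]
Step 2: ref 1 → HIT, frames=[1,7,-]
Step 3: ref 7 → HIT, frames=[1,7,-]
Step 4: ref 7 → HIT, frames=[1,7,-]
Step 5: ref 5 → FAULT, frames=[1,7,5]
Step 6: ref 5 → HIT, frames=[1,7,5]
Step 7: ref 4 → FAULT (evict 1), frames=[4,7,5]
Step 8: ref 5 → HIT, frames=[4,7,5]
Step 9: ref 2 → FAULT (evict 5), frames=[4,7,2]
Step 10: ref 7 → HIT, frames=[4,7,2]
Step 11: ref 2 → HIT, frames=[4,7,2]
Step 12: ref 4 → HIT, frames=[4,7,2]
Total faults: 5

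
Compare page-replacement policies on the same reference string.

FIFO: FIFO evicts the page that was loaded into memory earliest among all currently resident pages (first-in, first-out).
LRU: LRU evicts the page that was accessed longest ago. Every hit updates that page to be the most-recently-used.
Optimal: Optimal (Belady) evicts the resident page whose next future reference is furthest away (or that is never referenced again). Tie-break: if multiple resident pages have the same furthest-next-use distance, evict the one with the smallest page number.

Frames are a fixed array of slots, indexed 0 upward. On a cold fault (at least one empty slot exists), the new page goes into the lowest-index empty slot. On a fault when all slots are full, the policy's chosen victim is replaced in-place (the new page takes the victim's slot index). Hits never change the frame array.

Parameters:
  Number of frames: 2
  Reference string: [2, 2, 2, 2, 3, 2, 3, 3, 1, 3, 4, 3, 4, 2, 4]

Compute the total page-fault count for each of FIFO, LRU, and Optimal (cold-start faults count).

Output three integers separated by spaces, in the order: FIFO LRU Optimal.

--- FIFO ---
  step 0: ref 2 -> FAULT, frames=[2,-] (faults so far: 1)
  step 1: ref 2 -> HIT, frames=[2,-] (faults so far: 1)
  step 2: ref 2 -> HIT, frames=[2,-] (faults so far: 1)
  step 3: ref 2 -> HIT, frames=[2,-] (faults so far: 1)
  step 4: ref 3 -> FAULT, frames=[2,3] (faults so far: 2)
  step 5: ref 2 -> HIT, frames=[2,3] (faults so far: 2)
  step 6: ref 3 -> HIT, frames=[2,3] (faults so far: 2)
  step 7: ref 3 -> HIT, frames=[2,3] (faults so far: 2)
  step 8: ref 1 -> FAULT, evict 2, frames=[1,3] (faults so far: 3)
  step 9: ref 3 -> HIT, frames=[1,3] (faults so far: 3)
  step 10: ref 4 -> FAULT, evict 3, frames=[1,4] (faults so far: 4)
  step 11: ref 3 -> FAULT, evict 1, frames=[3,4] (faults so far: 5)
  step 12: ref 4 -> HIT, frames=[3,4] (faults so far: 5)
  step 13: ref 2 -> FAULT, evict 4, frames=[3,2] (faults so far: 6)
  step 14: ref 4 -> FAULT, evict 3, frames=[4,2] (faults so far: 7)
  FIFO total faults: 7
--- LRU ---
  step 0: ref 2 -> FAULT, frames=[2,-] (faults so far: 1)
  step 1: ref 2 -> HIT, frames=[2,-] (faults so far: 1)
  step 2: ref 2 -> HIT, frames=[2,-] (faults so far: 1)
  step 3: ref 2 -> HIT, frames=[2,-] (faults so far: 1)
  step 4: ref 3 -> FAULT, frames=[2,3] (faults so far: 2)
  step 5: ref 2 -> HIT, frames=[2,3] (faults so far: 2)
  step 6: ref 3 -> HIT, frames=[2,3] (faults so far: 2)
  step 7: ref 3 -> HIT, frames=[2,3] (faults so far: 2)
  step 8: ref 1 -> FAULT, evict 2, frames=[1,3] (faults so far: 3)
  step 9: ref 3 -> HIT, frames=[1,3] (faults so far: 3)
  step 10: ref 4 -> FAULT, evict 1, frames=[4,3] (faults so far: 4)
  step 11: ref 3 -> HIT, frames=[4,3] (faults so far: 4)
  step 12: ref 4 -> HIT, frames=[4,3] (faults so far: 4)
  step 13: ref 2 -> FAULT, evict 3, frames=[4,2] (faults so far: 5)
  step 14: ref 4 -> HIT, frames=[4,2] (faults so far: 5)
  LRU total faults: 5
--- Optimal ---
  step 0: ref 2 -> FAULT, frames=[2,-] (faults so far: 1)
  step 1: ref 2 -> HIT, frames=[2,-] (faults so far: 1)
  step 2: ref 2 -> HIT, frames=[2,-] (faults so far: 1)
  step 3: ref 2 -> HIT, frames=[2,-] (faults so far: 1)
  step 4: ref 3 -> FAULT, frames=[2,3] (faults so far: 2)
  step 5: ref 2 -> HIT, frames=[2,3] (faults so far: 2)
  step 6: ref 3 -> HIT, frames=[2,3] (faults so far: 2)
  step 7: ref 3 -> HIT, frames=[2,3] (faults so far: 2)
  step 8: ref 1 -> FAULT, evict 2, frames=[1,3] (faults so far: 3)
  step 9: ref 3 -> HIT, frames=[1,3] (faults so far: 3)
  step 10: ref 4 -> FAULT, evict 1, frames=[4,3] (faults so far: 4)
  step 11: ref 3 -> HIT, frames=[4,3] (faults so far: 4)
  step 12: ref 4 -> HIT, frames=[4,3] (faults so far: 4)
  step 13: ref 2 -> FAULT, evict 3, frames=[4,2] (faults so far: 5)
  step 14: ref 4 -> HIT, frames=[4,2] (faults so far: 5)
  Optimal total faults: 5

Answer: 7 5 5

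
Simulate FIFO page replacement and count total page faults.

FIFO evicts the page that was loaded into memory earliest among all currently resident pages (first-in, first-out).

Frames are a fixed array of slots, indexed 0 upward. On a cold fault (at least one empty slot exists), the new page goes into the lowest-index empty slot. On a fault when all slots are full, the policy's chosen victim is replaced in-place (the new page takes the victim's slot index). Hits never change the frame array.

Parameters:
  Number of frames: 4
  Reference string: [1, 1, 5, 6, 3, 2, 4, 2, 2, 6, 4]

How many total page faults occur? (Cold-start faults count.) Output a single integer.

Answer: 6

Derivation:
Step 0: ref 1 → FAULT, frames=[1,-,-,-]
Step 1: ref 1 → HIT, frames=[1,-,-,-]
Step 2: ref 5 → FAULT, frames=[1,5,-,-]
Step 3: ref 6 → FAULT, frames=[1,5,6,-]
Step 4: ref 3 → FAULT, frames=[1,5,6,3]
Step 5: ref 2 → FAULT (evict 1), frames=[2,5,6,3]
Step 6: ref 4 → FAULT (evict 5), frames=[2,4,6,3]
Step 7: ref 2 → HIT, frames=[2,4,6,3]
Step 8: ref 2 → HIT, frames=[2,4,6,3]
Step 9: ref 6 → HIT, frames=[2,4,6,3]
Step 10: ref 4 → HIT, frames=[2,4,6,3]
Total faults: 6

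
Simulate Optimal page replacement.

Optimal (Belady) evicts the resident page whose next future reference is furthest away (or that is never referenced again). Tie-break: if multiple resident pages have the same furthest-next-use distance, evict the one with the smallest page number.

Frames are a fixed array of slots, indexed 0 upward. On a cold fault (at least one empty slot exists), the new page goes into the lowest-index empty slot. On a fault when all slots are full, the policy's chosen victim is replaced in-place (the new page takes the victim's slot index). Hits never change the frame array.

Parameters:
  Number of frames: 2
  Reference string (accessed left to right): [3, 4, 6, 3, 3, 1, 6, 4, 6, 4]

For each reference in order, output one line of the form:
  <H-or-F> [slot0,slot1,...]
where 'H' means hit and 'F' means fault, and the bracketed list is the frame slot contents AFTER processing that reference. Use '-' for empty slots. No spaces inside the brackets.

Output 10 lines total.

F [3,-]
F [3,4]
F [3,6]
H [3,6]
H [3,6]
F [1,6]
H [1,6]
F [4,6]
H [4,6]
H [4,6]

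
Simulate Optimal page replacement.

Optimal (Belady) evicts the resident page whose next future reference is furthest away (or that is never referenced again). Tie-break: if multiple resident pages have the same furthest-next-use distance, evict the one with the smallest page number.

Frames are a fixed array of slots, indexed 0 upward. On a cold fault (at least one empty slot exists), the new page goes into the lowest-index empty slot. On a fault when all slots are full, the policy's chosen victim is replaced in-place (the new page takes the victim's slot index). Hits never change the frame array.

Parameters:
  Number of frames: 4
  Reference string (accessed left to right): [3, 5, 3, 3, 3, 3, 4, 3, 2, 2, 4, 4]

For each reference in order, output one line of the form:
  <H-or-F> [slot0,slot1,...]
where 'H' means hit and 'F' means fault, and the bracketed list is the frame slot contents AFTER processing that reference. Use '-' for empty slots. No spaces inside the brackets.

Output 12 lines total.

F [3,-,-,-]
F [3,5,-,-]
H [3,5,-,-]
H [3,5,-,-]
H [3,5,-,-]
H [3,5,-,-]
F [3,5,4,-]
H [3,5,4,-]
F [3,5,4,2]
H [3,5,4,2]
H [3,5,4,2]
H [3,5,4,2]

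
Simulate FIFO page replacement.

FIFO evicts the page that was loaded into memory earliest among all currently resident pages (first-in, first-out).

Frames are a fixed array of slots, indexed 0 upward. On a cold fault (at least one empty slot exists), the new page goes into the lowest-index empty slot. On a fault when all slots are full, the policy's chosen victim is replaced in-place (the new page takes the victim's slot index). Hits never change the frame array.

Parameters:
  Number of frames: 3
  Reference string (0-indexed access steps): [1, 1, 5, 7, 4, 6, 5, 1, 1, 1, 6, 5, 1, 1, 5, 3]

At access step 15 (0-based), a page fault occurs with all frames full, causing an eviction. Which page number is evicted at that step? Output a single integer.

Answer: 6

Derivation:
Step 0: ref 1 -> FAULT, frames=[1,-,-]
Step 1: ref 1 -> HIT, frames=[1,-,-]
Step 2: ref 5 -> FAULT, frames=[1,5,-]
Step 3: ref 7 -> FAULT, frames=[1,5,7]
Step 4: ref 4 -> FAULT, evict 1, frames=[4,5,7]
Step 5: ref 6 -> FAULT, evict 5, frames=[4,6,7]
Step 6: ref 5 -> FAULT, evict 7, frames=[4,6,5]
Step 7: ref 1 -> FAULT, evict 4, frames=[1,6,5]
Step 8: ref 1 -> HIT, frames=[1,6,5]
Step 9: ref 1 -> HIT, frames=[1,6,5]
Step 10: ref 6 -> HIT, frames=[1,6,5]
Step 11: ref 5 -> HIT, frames=[1,6,5]
Step 12: ref 1 -> HIT, frames=[1,6,5]
Step 13: ref 1 -> HIT, frames=[1,6,5]
Step 14: ref 5 -> HIT, frames=[1,6,5]
Step 15: ref 3 -> FAULT, evict 6, frames=[1,3,5]
At step 15: evicted page 6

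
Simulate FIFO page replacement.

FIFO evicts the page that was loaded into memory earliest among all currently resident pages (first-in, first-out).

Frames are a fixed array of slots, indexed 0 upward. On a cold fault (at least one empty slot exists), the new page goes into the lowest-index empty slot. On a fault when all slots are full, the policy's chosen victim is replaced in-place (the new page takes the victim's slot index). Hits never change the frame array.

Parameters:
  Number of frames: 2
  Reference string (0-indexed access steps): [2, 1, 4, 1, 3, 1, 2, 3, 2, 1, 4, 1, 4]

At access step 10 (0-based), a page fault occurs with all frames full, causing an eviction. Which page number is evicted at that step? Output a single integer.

Step 0: ref 2 -> FAULT, frames=[2,-]
Step 1: ref 1 -> FAULT, frames=[2,1]
Step 2: ref 4 -> FAULT, evict 2, frames=[4,1]
Step 3: ref 1 -> HIT, frames=[4,1]
Step 4: ref 3 -> FAULT, evict 1, frames=[4,3]
Step 5: ref 1 -> FAULT, evict 4, frames=[1,3]
Step 6: ref 2 -> FAULT, evict 3, frames=[1,2]
Step 7: ref 3 -> FAULT, evict 1, frames=[3,2]
Step 8: ref 2 -> HIT, frames=[3,2]
Step 9: ref 1 -> FAULT, evict 2, frames=[3,1]
Step 10: ref 4 -> FAULT, evict 3, frames=[4,1]
At step 10: evicted page 3

Answer: 3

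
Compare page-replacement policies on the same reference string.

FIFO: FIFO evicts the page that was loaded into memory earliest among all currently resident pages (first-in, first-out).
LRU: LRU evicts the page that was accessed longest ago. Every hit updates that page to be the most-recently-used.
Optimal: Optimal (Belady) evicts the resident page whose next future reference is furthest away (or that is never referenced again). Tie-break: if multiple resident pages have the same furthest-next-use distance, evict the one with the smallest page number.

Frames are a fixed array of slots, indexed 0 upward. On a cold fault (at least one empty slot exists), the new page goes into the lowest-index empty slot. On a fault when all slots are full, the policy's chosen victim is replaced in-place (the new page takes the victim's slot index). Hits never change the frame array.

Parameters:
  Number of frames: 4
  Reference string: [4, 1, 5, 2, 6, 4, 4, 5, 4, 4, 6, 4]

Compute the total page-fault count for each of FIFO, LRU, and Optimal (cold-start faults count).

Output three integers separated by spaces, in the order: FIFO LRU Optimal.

--- FIFO ---
  step 0: ref 4 -> FAULT, frames=[4,-,-,-] (faults so far: 1)
  step 1: ref 1 -> FAULT, frames=[4,1,-,-] (faults so far: 2)
  step 2: ref 5 -> FAULT, frames=[4,1,5,-] (faults so far: 3)
  step 3: ref 2 -> FAULT, frames=[4,1,5,2] (faults so far: 4)
  step 4: ref 6 -> FAULT, evict 4, frames=[6,1,5,2] (faults so far: 5)
  step 5: ref 4 -> FAULT, evict 1, frames=[6,4,5,2] (faults so far: 6)
  step 6: ref 4 -> HIT, frames=[6,4,5,2] (faults so far: 6)
  step 7: ref 5 -> HIT, frames=[6,4,5,2] (faults so far: 6)
  step 8: ref 4 -> HIT, frames=[6,4,5,2] (faults so far: 6)
  step 9: ref 4 -> HIT, frames=[6,4,5,2] (faults so far: 6)
  step 10: ref 6 -> HIT, frames=[6,4,5,2] (faults so far: 6)
  step 11: ref 4 -> HIT, frames=[6,4,5,2] (faults so far: 6)
  FIFO total faults: 6
--- LRU ---
  step 0: ref 4 -> FAULT, frames=[4,-,-,-] (faults so far: 1)
  step 1: ref 1 -> FAULT, frames=[4,1,-,-] (faults so far: 2)
  step 2: ref 5 -> FAULT, frames=[4,1,5,-] (faults so far: 3)
  step 3: ref 2 -> FAULT, frames=[4,1,5,2] (faults so far: 4)
  step 4: ref 6 -> FAULT, evict 4, frames=[6,1,5,2] (faults so far: 5)
  step 5: ref 4 -> FAULT, evict 1, frames=[6,4,5,2] (faults so far: 6)
  step 6: ref 4 -> HIT, frames=[6,4,5,2] (faults so far: 6)
  step 7: ref 5 -> HIT, frames=[6,4,5,2] (faults so far: 6)
  step 8: ref 4 -> HIT, frames=[6,4,5,2] (faults so far: 6)
  step 9: ref 4 -> HIT, frames=[6,4,5,2] (faults so far: 6)
  step 10: ref 6 -> HIT, frames=[6,4,5,2] (faults so far: 6)
  step 11: ref 4 -> HIT, frames=[6,4,5,2] (faults so far: 6)
  LRU total faults: 6
--- Optimal ---
  step 0: ref 4 -> FAULT, frames=[4,-,-,-] (faults so far: 1)
  step 1: ref 1 -> FAULT, frames=[4,1,-,-] (faults so far: 2)
  step 2: ref 5 -> FAULT, frames=[4,1,5,-] (faults so far: 3)
  step 3: ref 2 -> FAULT, frames=[4,1,5,2] (faults so far: 4)
  step 4: ref 6 -> FAULT, evict 1, frames=[4,6,5,2] (faults so far: 5)
  step 5: ref 4 -> HIT, frames=[4,6,5,2] (faults so far: 5)
  step 6: ref 4 -> HIT, frames=[4,6,5,2] (faults so far: 5)
  step 7: ref 5 -> HIT, frames=[4,6,5,2] (faults so far: 5)
  step 8: ref 4 -> HIT, frames=[4,6,5,2] (faults so far: 5)
  step 9: ref 4 -> HIT, frames=[4,6,5,2] (faults so far: 5)
  step 10: ref 6 -> HIT, frames=[4,6,5,2] (faults so far: 5)
  step 11: ref 4 -> HIT, frames=[4,6,5,2] (faults so far: 5)
  Optimal total faults: 5

Answer: 6 6 5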